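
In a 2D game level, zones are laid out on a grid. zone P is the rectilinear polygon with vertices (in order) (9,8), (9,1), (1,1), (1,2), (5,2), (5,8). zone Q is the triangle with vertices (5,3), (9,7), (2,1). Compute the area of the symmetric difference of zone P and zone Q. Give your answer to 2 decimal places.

|zone P| = 32, |zone Q| = 2, |zone P∩zone Q| = 1.3095.
|zone P △ zone Q| = |zone P| + |zone Q| − 2·|zone P∩zone Q| = 32 + 2 − 2.619 = 31.38.

31.38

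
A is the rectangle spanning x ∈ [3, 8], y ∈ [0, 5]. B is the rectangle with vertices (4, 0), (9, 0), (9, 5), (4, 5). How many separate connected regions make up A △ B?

2

A △ B splits into 2 disjoint pieces (area 5, area 5).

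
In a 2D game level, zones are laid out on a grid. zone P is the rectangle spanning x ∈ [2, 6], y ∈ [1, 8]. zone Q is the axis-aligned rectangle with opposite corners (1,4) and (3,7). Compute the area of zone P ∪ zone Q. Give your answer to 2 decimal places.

By inclusion–exclusion:
Individual areas: |zone P| = 28, |zone Q| = 6.
|zone P∩zone Q|: x∈[2,3], y∈[4,7] → 1·3 = 3.
|zone P ∪ zone Q| = 34 − 3 = 31.00.

31.00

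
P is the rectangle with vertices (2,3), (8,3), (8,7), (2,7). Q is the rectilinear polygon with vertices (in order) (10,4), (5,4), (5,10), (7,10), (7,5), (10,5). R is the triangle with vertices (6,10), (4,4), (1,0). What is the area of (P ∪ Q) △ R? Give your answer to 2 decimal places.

|P ∪ Q| = 32.
|(P ∪ Q) ∩ R| = 3.625.
|(P ∪ Q) △ R| = 32 + 5 − 7.25 = 29.75.

29.75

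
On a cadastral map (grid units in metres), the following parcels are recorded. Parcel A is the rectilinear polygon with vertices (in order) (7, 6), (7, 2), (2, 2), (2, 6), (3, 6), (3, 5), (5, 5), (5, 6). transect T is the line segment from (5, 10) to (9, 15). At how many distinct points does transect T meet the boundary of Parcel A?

0

The segment lies entirely outside Parcel A and never meets its boundary.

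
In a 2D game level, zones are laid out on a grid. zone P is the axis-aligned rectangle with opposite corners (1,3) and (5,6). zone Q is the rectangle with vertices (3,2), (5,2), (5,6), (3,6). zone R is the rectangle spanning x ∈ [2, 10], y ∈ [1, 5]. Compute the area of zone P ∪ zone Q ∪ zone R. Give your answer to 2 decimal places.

By inclusion–exclusion:
Individual areas: |zone P| = 12, |zone Q| = 8, |zone R| = 32.
|zone P∩zone Q|: x∈[3,5], y∈[3,6] → 2·3 = 6.
|zone P∩zone R|: x∈[2,5], y∈[3,5] → 3·2 = 6.
|zone Q∩zone R|: x∈[3,5], y∈[2,5] → 2·3 = 6.
|zone P∩zone Q∩zone R| = 4.
|zone P ∪ zone Q ∪ zone R| = 52 − 18 + 4 = 38.00.

38.00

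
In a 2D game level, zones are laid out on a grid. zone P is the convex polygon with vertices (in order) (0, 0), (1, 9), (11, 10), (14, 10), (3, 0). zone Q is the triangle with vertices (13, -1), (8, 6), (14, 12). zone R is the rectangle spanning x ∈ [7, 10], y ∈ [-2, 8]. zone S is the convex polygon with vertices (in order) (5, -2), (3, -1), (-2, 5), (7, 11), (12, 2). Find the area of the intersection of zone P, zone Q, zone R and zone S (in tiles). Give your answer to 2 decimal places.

The intersection is the polygon with vertices (8,6), (9.143,7.143), (9.718,6.107), (8.63,5.118).
By the shoelace formula its area is 1.71.

1.71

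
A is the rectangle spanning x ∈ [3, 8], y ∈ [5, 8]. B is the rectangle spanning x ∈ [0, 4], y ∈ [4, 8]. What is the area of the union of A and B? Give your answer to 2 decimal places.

By inclusion–exclusion:
Individual areas: |A| = 15, |B| = 16.
|A∩B|: x∈[3,4], y∈[5,8] → 1·3 = 3.
|A ∪ B| = 31 − 3 = 28.00.

28.00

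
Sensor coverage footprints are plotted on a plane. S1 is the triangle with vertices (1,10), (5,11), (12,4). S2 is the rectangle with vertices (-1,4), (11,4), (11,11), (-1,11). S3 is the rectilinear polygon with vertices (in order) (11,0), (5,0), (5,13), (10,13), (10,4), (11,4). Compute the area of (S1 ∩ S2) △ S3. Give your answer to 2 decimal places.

|S1 ∩ S2| = 17.2727.
|(S1 ∩ S2) ∩ S3| = 10.2273.
|(S1 ∩ S2) △ S3| = 17.2727 + 69 − 20.4545 = 65.82.

65.82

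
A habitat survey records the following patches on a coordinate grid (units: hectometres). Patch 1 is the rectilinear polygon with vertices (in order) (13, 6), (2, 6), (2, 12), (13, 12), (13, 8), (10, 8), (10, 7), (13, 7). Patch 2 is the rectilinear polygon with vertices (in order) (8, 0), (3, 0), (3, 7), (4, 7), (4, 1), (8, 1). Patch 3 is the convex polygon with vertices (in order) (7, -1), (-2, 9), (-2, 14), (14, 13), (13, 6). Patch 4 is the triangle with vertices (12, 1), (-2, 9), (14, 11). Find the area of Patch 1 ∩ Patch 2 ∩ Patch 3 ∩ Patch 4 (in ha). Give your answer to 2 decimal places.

The intersection is the polygon with vertices (4,7), (4,6), (3.25,6), (3,6.143), (3,7).
By the shoelace formula its area is 0.98.

0.98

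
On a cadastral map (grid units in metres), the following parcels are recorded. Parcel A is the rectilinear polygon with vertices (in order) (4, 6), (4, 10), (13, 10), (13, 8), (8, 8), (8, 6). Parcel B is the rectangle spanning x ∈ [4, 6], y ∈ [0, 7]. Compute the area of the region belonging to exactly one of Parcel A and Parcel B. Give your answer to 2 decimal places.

36.00

|Parcel A| = 26, |Parcel B| = 14, |Parcel A∩Parcel B| = 2.
|Parcel A △ Parcel B| = |Parcel A| + |Parcel B| − 2·|Parcel A∩Parcel B| = 26 + 14 − 4 = 36.00.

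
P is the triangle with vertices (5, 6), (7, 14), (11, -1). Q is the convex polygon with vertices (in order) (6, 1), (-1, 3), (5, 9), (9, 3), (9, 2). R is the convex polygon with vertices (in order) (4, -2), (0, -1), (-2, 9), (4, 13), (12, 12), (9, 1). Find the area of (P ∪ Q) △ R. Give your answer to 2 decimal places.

|P ∪ Q| = 64.133.
|(P ∪ Q) ∩ R| = 60.4815.
|(P ∪ Q) △ R| = 64.133 + 147 − 120.963 = 90.17.

90.17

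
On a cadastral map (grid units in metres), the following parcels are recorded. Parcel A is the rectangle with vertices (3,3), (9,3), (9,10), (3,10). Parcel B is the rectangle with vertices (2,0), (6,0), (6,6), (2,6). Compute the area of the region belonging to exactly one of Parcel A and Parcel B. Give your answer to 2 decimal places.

|Parcel A∩Parcel B|: x∈[3,6], y∈[3,6] → 3·3 = 9.
|Parcel A △ Parcel B| = |Parcel A| + |Parcel B| − 2·|Parcel A∩Parcel B| = 42 + 24 − 18 = 48.00.

48.00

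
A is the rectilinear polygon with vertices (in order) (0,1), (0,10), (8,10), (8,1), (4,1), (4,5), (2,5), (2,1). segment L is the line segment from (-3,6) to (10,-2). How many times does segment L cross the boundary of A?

The segment meets the boundary at (4,1.692), (2,2.923), (0,4.154), (5.125,1).

4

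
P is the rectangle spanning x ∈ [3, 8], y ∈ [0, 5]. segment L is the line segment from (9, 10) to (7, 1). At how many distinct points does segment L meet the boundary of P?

1

The segment meets the boundary at (7.889,5).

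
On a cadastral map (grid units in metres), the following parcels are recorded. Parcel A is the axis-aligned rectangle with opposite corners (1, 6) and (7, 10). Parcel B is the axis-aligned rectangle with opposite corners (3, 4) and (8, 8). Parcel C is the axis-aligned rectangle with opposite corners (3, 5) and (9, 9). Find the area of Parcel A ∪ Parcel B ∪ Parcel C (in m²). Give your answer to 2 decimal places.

41.00

By inclusion–exclusion:
Individual areas: |Parcel A| = 24, |Parcel B| = 20, |Parcel C| = 24.
|Parcel A∩Parcel B|: x∈[3,7], y∈[6,8] → 4·2 = 8.
|Parcel A∩Parcel C|: x∈[3,7], y∈[6,9] → 4·3 = 12.
|Parcel B∩Parcel C|: x∈[3,8], y∈[5,8] → 5·3 = 15.
|Parcel A∩Parcel B∩Parcel C| = 8.
|Parcel A ∪ Parcel B ∪ Parcel C| = 68 − 35 + 8 = 41.00.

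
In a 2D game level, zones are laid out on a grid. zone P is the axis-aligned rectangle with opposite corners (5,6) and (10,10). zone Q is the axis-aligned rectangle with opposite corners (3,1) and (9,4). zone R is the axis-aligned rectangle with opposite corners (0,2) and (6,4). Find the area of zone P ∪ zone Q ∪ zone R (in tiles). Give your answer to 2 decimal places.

By inclusion–exclusion:
Individual areas: |zone P| = 20, |zone Q| = 18, |zone R| = 12.
|zone P∩zone Q| = 0 (no overlap).
|zone P∩zone R| = 0 (no overlap).
|zone Q∩zone R|: x∈[3,6], y∈[2,4] → 3·2 = 6.
|zone P∩zone Q∩zone R| = 0.
|zone P ∪ zone Q ∪ zone R| = 50 − 6 + 0 = 44.00.

44.00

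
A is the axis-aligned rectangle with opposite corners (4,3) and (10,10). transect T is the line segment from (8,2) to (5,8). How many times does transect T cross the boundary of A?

1

The segment meets the boundary at (7.5,3).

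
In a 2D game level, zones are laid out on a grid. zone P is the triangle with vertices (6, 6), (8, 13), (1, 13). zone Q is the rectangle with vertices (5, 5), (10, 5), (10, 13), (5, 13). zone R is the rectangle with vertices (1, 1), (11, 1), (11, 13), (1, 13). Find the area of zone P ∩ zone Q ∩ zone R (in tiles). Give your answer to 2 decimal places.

13.30

The intersection is the polygon with vertices (5,7.4), (5,13), (8,13), (6,6).
By the shoelace formula its area is 13.30.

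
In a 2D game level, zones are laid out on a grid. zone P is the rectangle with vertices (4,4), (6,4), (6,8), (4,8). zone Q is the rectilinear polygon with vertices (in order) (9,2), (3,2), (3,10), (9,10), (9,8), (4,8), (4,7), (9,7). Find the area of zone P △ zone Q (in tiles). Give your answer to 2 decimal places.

39.00

|zone P| = 8, |zone Q| = 43, |zone P∩zone Q| = 6.
|zone P △ zone Q| = |zone P| + |zone Q| − 2·|zone P∩zone Q| = 8 + 43 − 12 = 39.00.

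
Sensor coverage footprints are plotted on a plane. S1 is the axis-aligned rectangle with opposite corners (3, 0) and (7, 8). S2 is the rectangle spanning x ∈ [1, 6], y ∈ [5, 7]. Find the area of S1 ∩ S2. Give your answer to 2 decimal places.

6.00

|S1∩S2|: x∈[3,6], y∈[5,7] → 3·2 = 6.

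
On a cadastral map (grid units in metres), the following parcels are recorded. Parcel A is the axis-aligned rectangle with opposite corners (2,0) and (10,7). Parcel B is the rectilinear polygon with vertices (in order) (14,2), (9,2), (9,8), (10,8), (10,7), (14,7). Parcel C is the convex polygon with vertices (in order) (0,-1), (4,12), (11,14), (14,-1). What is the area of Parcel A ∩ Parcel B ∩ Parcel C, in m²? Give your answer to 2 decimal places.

5.00

The intersection is the polygon with vertices (9,2), (9,7), (10,7), (10,2).
By the shoelace formula its area is 5.00.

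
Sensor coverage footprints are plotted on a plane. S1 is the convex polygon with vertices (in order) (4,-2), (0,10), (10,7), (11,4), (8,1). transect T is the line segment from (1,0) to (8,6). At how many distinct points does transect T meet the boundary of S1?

1

The segment meets the boundary at (2.815,1.556).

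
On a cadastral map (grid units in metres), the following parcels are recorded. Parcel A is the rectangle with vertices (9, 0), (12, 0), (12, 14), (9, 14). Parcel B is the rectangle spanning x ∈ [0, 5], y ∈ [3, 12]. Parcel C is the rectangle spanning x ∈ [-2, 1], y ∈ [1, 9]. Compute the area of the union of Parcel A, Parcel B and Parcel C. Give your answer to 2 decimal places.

105.00

By inclusion–exclusion:
Individual areas: |Parcel A| = 42, |Parcel B| = 45, |Parcel C| = 24.
|Parcel A∩Parcel B| = 0 (no overlap).
|Parcel A∩Parcel C| = 0 (no overlap).
|Parcel B∩Parcel C|: x∈[0,1], y∈[3,9] → 1·6 = 6.
|Parcel A∩Parcel B∩Parcel C| = 0.
|Parcel A ∪ Parcel B ∪ Parcel C| = 111 − 6 + 0 = 105.00.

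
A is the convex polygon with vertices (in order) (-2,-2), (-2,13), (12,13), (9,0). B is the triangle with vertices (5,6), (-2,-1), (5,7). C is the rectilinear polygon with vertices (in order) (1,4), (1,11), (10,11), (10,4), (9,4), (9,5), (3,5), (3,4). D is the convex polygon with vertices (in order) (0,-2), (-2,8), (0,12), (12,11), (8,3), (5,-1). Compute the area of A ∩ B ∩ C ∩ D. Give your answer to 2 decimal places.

1.47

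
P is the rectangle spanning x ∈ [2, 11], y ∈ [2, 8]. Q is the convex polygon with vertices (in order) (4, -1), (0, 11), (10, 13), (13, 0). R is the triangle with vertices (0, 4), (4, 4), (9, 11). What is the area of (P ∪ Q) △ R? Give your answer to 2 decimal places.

|P ∪ Q| = 125.5.
|(P ∪ Q) ∩ R| = 12.4853.
|(P ∪ Q) △ R| = 125.5 + 14 − 24.9706 = 114.53.

114.53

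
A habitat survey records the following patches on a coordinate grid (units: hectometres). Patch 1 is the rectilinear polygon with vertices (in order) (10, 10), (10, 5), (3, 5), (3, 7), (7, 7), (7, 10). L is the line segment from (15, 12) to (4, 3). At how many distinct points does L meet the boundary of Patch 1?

2

The segment meets the boundary at (6.444,5), (10,7.909).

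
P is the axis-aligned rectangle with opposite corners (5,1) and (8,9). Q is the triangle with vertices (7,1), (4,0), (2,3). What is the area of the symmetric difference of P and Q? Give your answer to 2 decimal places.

27.90

|P| = 24, |Q| = 5.5, |P∩Q| = 0.8.
|P △ Q| = |P| + |Q| − 2·|P∩Q| = 24 + 5.5 − 1.6 = 27.90.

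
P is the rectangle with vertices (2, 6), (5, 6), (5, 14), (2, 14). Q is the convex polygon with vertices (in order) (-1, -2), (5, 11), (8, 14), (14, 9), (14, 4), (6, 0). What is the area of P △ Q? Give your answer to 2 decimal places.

136.96

|P| = 24, |Q| = 124.5, |P∩Q| = 5.7692.
|P △ Q| = |P| + |Q| − 2·|P∩Q| = 24 + 124.5 − 11.5385 = 136.96.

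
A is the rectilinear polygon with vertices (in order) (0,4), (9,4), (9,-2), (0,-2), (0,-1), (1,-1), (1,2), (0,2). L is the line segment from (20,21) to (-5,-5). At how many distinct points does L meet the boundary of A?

The segment meets the boundary at (1,1.24), (3.654,4).

2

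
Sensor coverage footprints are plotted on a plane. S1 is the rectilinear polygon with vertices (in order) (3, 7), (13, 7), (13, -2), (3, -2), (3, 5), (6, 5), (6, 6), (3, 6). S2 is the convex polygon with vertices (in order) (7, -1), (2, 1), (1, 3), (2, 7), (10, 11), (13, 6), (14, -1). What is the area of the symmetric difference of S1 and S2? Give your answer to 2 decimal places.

50.00

|S1| = 87, |S2| = 110, |S1∩S2| = 73.5.
|S1 △ S2| = |S1| + |S2| − 2·|S1∩S2| = 87 + 110 − 147 = 50.00.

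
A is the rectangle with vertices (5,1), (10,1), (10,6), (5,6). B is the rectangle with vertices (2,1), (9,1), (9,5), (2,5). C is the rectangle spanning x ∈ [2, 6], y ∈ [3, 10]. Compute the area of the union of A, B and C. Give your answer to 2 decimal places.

By inclusion–exclusion:
Individual areas: |A| = 25, |B| = 28, |C| = 28.
|A∩B|: x∈[5,9], y∈[1,5] → 4·4 = 16.
|A∩C|: x∈[5,6], y∈[3,6] → 1·3 = 3.
|B∩C|: x∈[2,6], y∈[3,5] → 4·2 = 8.
|A∩B∩C| = 2.
|A ∪ B ∪ C| = 81 − 27 + 2 = 56.00.

56.00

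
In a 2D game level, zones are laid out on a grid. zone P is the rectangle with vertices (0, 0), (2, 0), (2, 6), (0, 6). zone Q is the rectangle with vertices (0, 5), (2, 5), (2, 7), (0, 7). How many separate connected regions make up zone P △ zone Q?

zone P △ zone Q splits into 2 disjoint pieces (area 10, area 2).

2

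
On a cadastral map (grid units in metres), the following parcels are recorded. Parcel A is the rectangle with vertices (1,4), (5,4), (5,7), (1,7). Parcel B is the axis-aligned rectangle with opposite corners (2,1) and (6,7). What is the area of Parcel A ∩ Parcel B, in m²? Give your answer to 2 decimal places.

|Parcel A∩Parcel B|: x∈[2,5], y∈[4,7] → 3·3 = 9.

9.00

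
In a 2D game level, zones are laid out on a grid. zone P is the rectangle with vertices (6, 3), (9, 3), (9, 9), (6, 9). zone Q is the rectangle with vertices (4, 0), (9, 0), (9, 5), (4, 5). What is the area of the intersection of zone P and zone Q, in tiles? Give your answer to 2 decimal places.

6.00

|zone P∩zone Q|: x∈[6,9], y∈[3,5] → 3·2 = 6.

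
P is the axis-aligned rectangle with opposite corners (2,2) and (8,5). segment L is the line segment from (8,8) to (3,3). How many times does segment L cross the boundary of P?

The segment meets the boundary at (5,5).

1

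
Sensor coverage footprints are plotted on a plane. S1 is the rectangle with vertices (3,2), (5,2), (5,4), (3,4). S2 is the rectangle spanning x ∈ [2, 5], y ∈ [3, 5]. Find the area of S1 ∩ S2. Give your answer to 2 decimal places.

2.00

|S1∩S2|: x∈[3,5], y∈[3,4] → 2·1 = 2.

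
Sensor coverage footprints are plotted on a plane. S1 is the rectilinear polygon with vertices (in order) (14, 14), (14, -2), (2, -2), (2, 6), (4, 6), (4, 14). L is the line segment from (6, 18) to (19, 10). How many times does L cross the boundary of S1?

2

The segment meets the boundary at (14,13.077), (12.5,14).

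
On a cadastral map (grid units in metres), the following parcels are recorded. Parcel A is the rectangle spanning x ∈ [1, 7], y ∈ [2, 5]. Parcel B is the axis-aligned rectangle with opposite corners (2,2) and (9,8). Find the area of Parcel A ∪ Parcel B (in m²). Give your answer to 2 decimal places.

By inclusion–exclusion:
Individual areas: |Parcel A| = 18, |Parcel B| = 42.
|Parcel A∩Parcel B|: x∈[2,7], y∈[2,5] → 5·3 = 15.
|Parcel A ∪ Parcel B| = 60 − 15 = 45.00.

45.00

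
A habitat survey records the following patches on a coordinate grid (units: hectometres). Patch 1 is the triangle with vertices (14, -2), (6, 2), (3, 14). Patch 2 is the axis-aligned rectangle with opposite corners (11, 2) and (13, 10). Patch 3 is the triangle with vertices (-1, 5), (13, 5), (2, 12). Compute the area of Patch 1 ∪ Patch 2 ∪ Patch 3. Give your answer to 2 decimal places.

91.18

By inclusion–exclusion:
Individual areas: |Patch 1| = 42, |Patch 2| = 16, |Patch 3| = 49.
|Patch 1∩Patch 2| = 0.0455.
|Patch 1∩Patch 3| = 14.5044.
|Patch 2∩Patch 3| = 1.2727.
|Patch 1∩Patch 2∩Patch 3| = 0.
|Patch 1 ∪ Patch 2 ∪ Patch 3| = 107 − 15.8226 + 0 = 91.18.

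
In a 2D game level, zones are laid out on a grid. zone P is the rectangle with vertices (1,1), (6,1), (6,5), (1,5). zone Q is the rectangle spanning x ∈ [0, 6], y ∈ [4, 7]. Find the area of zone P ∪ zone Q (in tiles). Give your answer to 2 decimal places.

By inclusion–exclusion:
Individual areas: |zone P| = 20, |zone Q| = 18.
|zone P∩zone Q|: x∈[1,6], y∈[4,5] → 5·1 = 5.
|zone P ∪ zone Q| = 38 − 5 = 33.00.

33.00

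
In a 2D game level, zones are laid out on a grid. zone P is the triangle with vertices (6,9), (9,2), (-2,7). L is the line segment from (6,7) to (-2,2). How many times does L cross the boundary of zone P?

The segment meets the boundary at (2.632,4.895).

1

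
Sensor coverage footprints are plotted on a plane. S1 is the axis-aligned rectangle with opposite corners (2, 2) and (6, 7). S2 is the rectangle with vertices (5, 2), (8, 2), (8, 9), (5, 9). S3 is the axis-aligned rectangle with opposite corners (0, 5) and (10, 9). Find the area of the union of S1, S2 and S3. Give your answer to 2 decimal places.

By inclusion–exclusion:
Individual areas: |S1| = 20, |S2| = 21, |S3| = 40.
|S1∩S2|: x∈[5,6], y∈[2,7] → 1·5 = 5.
|S1∩S3|: x∈[2,6], y∈[5,7] → 4·2 = 8.
|S2∩S3|: x∈[5,8], y∈[5,9] → 3·4 = 12.
|S1∩S2∩S3| = 2.
|S1 ∪ S2 ∪ S3| = 81 − 25 + 2 = 58.00.

58.00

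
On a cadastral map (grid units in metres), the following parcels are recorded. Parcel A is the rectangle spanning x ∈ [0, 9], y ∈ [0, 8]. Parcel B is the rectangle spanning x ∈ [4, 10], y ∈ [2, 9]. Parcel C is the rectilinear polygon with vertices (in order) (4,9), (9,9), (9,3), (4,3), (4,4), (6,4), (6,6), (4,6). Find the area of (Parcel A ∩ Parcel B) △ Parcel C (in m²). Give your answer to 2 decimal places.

|Parcel A ∩ Parcel B| = 30.
|(Parcel A ∩ Parcel B) ∩ Parcel C| = 21.
|(Parcel A ∩ Parcel B) △ Parcel C| = 30 + 26 − 42 = 14.00.

14.00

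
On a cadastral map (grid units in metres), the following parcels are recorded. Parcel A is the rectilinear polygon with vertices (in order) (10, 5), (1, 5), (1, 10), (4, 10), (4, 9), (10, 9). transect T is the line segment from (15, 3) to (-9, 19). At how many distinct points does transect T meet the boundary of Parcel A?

The segment meets the boundary at (6,9), (10,6.333).

2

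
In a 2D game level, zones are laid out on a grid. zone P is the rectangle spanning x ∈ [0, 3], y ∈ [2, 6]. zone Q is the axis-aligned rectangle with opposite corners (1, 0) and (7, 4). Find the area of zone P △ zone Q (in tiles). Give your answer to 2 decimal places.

28.00

|zone P∩zone Q|: x∈[1,3], y∈[2,4] → 2·2 = 4.
|zone P △ zone Q| = |zone P| + |zone Q| − 2·|zone P∩zone Q| = 12 + 24 − 8 = 28.00.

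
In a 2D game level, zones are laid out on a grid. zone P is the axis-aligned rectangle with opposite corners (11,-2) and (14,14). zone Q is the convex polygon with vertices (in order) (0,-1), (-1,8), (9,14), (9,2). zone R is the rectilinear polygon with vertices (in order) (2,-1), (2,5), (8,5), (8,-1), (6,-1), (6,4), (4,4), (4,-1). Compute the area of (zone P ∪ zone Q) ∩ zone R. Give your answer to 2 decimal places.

The region (zone P ∪ zone Q) ∩ zone R is the polygon with vertices (6,1), (6,4), (4,4), (4,0.333), (2,-0.333), (2,5), (8,5), (8,1.667).
By the shoelace formula its area is 19.33.

19.33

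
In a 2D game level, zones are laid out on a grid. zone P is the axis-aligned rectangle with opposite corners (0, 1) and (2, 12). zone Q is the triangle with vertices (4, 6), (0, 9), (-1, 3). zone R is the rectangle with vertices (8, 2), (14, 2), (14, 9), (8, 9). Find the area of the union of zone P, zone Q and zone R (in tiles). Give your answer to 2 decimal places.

By inclusion–exclusion:
Individual areas: |zone P| = 22, |zone Q| = 13.5, |zone R| = 42.
|zone P∩zone Q| = 8.1.
|zone P∩zone R| = 0 (no overlap).
|zone Q∩zone R| = 0.
|zone P∩zone Q∩zone R| = 0.
|zone P ∪ zone Q ∪ zone R| = 77.5 − 8.1 + 0 = 69.40.

69.40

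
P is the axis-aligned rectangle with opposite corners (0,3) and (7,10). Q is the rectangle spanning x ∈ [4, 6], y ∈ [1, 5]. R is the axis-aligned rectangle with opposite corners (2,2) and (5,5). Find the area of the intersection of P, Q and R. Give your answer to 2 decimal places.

The intersection is the polygon with vertices (4,5), (5,5), (5,3), (4,3).
By the shoelace formula its area is 2.00.

2.00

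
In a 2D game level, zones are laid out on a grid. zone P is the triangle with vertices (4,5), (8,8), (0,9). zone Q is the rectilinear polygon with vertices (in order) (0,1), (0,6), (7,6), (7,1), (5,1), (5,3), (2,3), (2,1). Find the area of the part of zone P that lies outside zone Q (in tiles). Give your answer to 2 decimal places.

|zone P| = 14, |zone P∩zone Q| = 1.1667.
|zone P ∖ zone Q| = |zone P| − |zone P∩zone Q| = 14 − 1.1667 = 12.83.

12.83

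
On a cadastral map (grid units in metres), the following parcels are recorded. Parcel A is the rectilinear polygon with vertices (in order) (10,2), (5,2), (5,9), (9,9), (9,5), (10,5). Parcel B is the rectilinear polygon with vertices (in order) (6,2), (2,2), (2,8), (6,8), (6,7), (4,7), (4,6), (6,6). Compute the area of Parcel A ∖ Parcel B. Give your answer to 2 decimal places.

26.00

|Parcel A| = 31, |Parcel A∩Parcel B| = 5.
|Parcel A ∖ Parcel B| = |Parcel A| − |Parcel A∩Parcel B| = 31 − 5 = 26.00.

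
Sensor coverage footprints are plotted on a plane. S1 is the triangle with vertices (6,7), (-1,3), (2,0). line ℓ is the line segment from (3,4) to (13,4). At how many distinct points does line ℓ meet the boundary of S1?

1

The segment meets the boundary at (4.286,4).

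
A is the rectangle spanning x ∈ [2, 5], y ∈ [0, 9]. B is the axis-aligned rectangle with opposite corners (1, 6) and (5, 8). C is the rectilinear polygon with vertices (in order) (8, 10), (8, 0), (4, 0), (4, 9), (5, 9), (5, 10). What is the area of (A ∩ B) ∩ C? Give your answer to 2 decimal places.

The region (A ∩ B) ∩ C is the polygon with vertices (4,6), (4,8), (5,8), (5,6).
By the shoelace formula its area is 2.00.

2.00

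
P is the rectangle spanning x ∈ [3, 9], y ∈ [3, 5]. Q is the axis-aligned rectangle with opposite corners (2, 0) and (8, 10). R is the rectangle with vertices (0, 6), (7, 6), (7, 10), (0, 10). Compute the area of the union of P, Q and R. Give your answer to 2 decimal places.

70.00

By inclusion–exclusion:
Individual areas: |P| = 12, |Q| = 60, |R| = 28.
|P∩Q|: x∈[3,8], y∈[3,5] → 5·2 = 10.
|P∩R| = 0 (no overlap).
|Q∩R|: x∈[2,7], y∈[6,10] → 5·4 = 20.
|P∩Q∩R| = 0.
|P ∪ Q ∪ R| = 100 − 30 + 0 = 70.00.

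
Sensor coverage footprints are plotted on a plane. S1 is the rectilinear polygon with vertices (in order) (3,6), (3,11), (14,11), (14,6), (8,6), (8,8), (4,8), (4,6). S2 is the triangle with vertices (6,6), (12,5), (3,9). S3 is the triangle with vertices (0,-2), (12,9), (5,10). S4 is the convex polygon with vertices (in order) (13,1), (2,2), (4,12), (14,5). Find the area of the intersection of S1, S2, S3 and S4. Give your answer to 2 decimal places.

0.74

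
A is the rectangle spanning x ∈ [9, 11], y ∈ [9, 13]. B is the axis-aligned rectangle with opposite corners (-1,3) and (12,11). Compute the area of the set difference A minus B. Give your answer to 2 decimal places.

|A∩B|: x∈[9,11], y∈[9,11] → 2·2 = 4.
|A| = 8.
|A ∖ B| = |A| − |A∩B| = 8 − 4 = 4.00.

4.00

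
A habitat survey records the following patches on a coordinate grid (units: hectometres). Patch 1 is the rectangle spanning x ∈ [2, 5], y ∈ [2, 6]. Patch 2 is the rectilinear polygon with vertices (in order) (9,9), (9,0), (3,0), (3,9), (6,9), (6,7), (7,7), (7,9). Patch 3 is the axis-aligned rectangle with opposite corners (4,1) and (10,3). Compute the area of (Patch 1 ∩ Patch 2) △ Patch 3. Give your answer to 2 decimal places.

|Patch 1 ∩ Patch 2| = 8.
|(Patch 1 ∩ Patch 2) ∩ Patch 3| = 1.
|(Patch 1 ∩ Patch 2) △ Patch 3| = 8 + 12 − 2 = 18.00.

18.00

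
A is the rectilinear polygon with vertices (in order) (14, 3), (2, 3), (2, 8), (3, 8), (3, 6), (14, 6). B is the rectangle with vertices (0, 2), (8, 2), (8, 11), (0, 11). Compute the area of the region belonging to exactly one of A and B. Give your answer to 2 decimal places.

70.00

|A| = 38, |B| = 72, |A∩B| = 20.
|A △ B| = |A| + |B| − 2·|A∩B| = 38 + 72 − 40 = 70.00.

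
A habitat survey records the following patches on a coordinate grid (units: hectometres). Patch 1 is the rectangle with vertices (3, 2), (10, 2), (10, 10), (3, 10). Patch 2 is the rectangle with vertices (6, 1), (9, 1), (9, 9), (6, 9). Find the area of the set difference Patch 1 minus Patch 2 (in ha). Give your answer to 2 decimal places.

|Patch 1∩Patch 2|: x∈[6,9], y∈[2,9] → 3·7 = 21.
|Patch 1| = 56.
|Patch 1 ∖ Patch 2| = |Patch 1| − |Patch 1∩Patch 2| = 56 − 21 = 35.00.

35.00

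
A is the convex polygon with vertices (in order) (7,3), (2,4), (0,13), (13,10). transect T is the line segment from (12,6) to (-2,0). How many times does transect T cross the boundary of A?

The segment meets the boundary at (5.636,3.273), (8.161,4.355).

2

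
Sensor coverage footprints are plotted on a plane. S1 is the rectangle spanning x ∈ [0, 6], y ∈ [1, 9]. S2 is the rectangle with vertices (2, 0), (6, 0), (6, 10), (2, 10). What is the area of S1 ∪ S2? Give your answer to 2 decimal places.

56.00

By inclusion–exclusion:
Individual areas: |S1| = 48, |S2| = 40.
|S1∩S2|: x∈[2,6], y∈[1,9] → 4·8 = 32.
|S1 ∪ S2| = 88 − 32 = 56.00.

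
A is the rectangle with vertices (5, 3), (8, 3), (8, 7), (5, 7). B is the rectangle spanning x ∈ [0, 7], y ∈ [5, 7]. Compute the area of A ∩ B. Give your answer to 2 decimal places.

|A∩B|: x∈[5,7], y∈[5,7] → 2·2 = 4.

4.00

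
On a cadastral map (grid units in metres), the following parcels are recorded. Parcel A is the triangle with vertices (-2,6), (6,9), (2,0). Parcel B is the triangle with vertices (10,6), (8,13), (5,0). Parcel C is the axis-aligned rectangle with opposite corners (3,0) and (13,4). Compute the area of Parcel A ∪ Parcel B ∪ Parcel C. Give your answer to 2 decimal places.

88.00

By inclusion–exclusion:
Individual areas: |Parcel A| = 30, |Parcel B| = 23.5, |Parcel C| = 40.
|Parcel A∩Parcel B| = 0.
|Parcel A∩Parcel C| = 0.6806.
|Parcel B∩Parcel C| = 4.8205.
|Parcel A∩Parcel B∩Parcel C| = 0.
|Parcel A ∪ Parcel B ∪ Parcel C| = 93.5 − 5.5011 + 0 = 88.00.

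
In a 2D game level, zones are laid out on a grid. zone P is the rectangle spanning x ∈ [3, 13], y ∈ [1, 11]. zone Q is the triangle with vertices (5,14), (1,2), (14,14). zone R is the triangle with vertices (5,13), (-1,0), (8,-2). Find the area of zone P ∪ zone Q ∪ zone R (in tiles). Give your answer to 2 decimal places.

By inclusion–exclusion:
Individual areas: |zone P| = 100, |zone Q| = 54, |zone R| = 64.5.
|zone P∩zone Q| = 26.2212.
|zone P∩zone R| = 32.7436.
|zone Q∩zone R| = 20.5234.
|zone P∩zone Q∩zone R| = 15.0465.
|zone P ∪ zone Q ∪ zone R| = 218.5 − 79.4881 + 15.0465 = 154.06.

154.06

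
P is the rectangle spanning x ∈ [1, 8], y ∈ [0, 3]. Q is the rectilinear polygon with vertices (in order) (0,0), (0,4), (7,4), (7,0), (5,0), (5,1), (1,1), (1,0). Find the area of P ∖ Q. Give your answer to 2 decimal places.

|P| = 21, |P∩Q| = 14.
|P ∖ Q| = |P| − |P∩Q| = 21 − 14 = 7.00.

7.00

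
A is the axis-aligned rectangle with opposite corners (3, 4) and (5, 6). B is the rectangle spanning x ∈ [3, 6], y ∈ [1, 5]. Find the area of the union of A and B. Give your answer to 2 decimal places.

14.00

By inclusion–exclusion:
Individual areas: |A| = 4, |B| = 12.
|A∩B|: x∈[3,5], y∈[4,5] → 2·1 = 2.
|A ∪ B| = 16 − 2 = 14.00.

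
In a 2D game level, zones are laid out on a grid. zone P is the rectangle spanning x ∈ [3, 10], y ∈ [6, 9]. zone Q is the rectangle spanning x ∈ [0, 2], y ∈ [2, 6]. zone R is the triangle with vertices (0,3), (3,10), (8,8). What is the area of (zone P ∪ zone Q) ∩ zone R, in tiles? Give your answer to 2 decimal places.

|zone P ∪ zone Q| = 29.
|(zone P ∪ zone Q) ∩ zone R| = 13.37.

13.37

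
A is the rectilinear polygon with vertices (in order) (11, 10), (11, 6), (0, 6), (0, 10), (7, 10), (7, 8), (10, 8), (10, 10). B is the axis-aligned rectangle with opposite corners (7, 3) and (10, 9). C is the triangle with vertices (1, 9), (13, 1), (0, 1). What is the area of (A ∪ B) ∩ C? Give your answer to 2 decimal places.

|A ∪ B| = 50.
|(A ∪ B) ∩ C| = 10.31.

10.31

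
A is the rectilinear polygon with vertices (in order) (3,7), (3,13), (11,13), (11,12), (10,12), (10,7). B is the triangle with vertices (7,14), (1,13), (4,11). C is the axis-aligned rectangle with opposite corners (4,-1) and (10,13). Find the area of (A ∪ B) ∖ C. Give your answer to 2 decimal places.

|A ∪ B| = 46.8333.
|(A ∪ B) ∩ C| = 36.
|(A ∪ B) ∖ C| = 46.8333 − 36 = 10.83.

10.83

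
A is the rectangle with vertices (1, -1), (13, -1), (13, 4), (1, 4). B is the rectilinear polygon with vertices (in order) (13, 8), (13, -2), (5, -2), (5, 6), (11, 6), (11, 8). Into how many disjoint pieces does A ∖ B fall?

1

A ∖ B is a single connected region.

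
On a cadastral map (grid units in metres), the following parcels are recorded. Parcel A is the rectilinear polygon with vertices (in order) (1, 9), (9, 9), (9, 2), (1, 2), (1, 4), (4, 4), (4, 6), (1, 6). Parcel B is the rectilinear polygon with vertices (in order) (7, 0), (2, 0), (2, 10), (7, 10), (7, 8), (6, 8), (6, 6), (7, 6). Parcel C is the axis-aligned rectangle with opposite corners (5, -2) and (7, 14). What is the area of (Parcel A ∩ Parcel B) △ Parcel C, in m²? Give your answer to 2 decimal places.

|Parcel A ∩ Parcel B| = 29.
|(Parcel A ∩ Parcel B) ∩ Parcel C| = 12.
|(Parcel A ∩ Parcel B) △ Parcel C| = 29 + 32 − 24 = 37.00.

37.00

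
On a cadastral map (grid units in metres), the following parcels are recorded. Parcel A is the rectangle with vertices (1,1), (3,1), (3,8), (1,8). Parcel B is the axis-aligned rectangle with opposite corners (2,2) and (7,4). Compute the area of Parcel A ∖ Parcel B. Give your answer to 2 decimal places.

|Parcel A∩Parcel B|: x∈[2,3], y∈[2,4] → 1·2 = 2.
|Parcel A| = 14.
|Parcel A ∖ Parcel B| = |Parcel A| − |Parcel A∩Parcel B| = 14 − 2 = 12.00.

12.00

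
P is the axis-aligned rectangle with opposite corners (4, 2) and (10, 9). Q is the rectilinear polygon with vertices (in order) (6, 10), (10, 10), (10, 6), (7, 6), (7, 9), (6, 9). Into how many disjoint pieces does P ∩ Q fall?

1

P ∩ Q is a single connected region.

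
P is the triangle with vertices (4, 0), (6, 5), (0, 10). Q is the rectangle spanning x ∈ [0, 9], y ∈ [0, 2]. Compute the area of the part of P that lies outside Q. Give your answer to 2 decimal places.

|P| = 20, |P∩Q| = 1.6.
|P ∖ Q| = |P| − |P∩Q| = 20 − 1.6 = 18.40.

18.40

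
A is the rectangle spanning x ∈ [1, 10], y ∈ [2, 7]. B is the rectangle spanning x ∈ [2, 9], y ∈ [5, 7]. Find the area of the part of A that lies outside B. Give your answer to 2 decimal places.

31.00

|A∩B|: x∈[2,9], y∈[5,7] → 7·2 = 14.
|A| = 45.
|A ∖ B| = |A| − |A∩B| = 45 − 14 = 31.00.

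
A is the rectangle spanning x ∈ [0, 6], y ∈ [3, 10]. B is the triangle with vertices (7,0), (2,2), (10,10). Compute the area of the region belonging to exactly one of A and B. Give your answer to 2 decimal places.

61.00

|A| = 42, |B| = 28, |A∩B| = 4.5.
|A △ B| = |A| + |B| − 2·|A∩B| = 42 + 28 − 9 = 61.00.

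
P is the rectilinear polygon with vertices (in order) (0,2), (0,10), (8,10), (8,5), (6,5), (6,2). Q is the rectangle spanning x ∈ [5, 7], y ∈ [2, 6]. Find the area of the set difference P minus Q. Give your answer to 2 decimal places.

|P| = 58, |P∩Q| = 5.
|P ∖ Q| = |P| − |P∩Q| = 58 − 5 = 53.00.

53.00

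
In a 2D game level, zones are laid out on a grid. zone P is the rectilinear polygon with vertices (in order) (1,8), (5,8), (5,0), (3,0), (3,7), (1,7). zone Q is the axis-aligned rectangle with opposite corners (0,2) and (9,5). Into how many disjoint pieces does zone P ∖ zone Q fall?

zone P ∖ zone Q splits into 2 disjoint pieces (area 8, area 4).

2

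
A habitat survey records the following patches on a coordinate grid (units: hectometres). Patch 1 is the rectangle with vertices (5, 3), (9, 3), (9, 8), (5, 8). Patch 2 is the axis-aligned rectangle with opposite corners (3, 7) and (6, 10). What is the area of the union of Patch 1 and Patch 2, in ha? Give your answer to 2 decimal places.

By inclusion–exclusion:
Individual areas: |Patch 1| = 20, |Patch 2| = 9.
|Patch 1∩Patch 2|: x∈[5,6], y∈[7,8] → 1·1 = 1.
|Patch 1 ∪ Patch 2| = 29 − 1 = 28.00.

28.00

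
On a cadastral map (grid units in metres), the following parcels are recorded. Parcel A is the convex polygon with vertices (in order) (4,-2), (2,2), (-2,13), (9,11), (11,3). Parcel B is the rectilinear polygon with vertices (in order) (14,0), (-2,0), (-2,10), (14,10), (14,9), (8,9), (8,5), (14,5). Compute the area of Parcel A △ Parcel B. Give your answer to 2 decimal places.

|Parcel A| = 112.5, |Parcel B| = 136, |Parcel A∩Parcel B| = 80.2114.
|Parcel A △ Parcel B| = |Parcel A| + |Parcel B| − 2·|Parcel A∩Parcel B| = 112.5 + 136 − 160.4227 = 88.08.

88.08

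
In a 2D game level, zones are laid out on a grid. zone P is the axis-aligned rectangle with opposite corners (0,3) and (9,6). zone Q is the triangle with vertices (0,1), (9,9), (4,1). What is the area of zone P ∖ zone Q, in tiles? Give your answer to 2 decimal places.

|zone P| = 27, |zone P∩zone Q| = 6.75.
|zone P ∖ zone Q| = |zone P| − |zone P∩zone Q| = 27 − 6.75 = 20.25.

20.25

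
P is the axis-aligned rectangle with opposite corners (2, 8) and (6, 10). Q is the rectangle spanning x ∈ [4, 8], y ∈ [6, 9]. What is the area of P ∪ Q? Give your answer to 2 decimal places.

By inclusion–exclusion:
Individual areas: |P| = 8, |Q| = 12.
|P∩Q|: x∈[4,6], y∈[8,9] → 2·1 = 2.
|P ∪ Q| = 20 − 2 = 18.00.

18.00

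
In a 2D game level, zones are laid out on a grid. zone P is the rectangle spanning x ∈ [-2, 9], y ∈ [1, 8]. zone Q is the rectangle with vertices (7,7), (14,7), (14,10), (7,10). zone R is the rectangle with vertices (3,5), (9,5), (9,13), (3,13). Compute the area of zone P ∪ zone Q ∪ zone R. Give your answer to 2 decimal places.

By inclusion–exclusion:
Individual areas: |zone P| = 77, |zone Q| = 21, |zone R| = 48.
|zone P∩zone Q|: x∈[7,9], y∈[7,8] → 2·1 = 2.
|zone P∩zone R|: x∈[3,9], y∈[5,8] → 6·3 = 18.
|zone Q∩zone R|: x∈[7,9], y∈[7,10] → 2·3 = 6.
|zone P∩zone Q∩zone R| = 2.
|zone P ∪ zone Q ∪ zone R| = 146 − 26 + 2 = 122.00.

122.00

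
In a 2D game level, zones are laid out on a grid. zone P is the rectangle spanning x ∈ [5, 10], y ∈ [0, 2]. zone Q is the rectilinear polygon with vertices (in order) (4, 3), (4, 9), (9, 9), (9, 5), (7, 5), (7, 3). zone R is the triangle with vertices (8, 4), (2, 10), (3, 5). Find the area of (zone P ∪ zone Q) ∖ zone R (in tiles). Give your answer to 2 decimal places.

|zone P ∪ zone Q| = 36.
|(zone P ∪ zone Q) ∩ zone R| = 6.
|(zone P ∪ zone Q) ∖ zone R| = 36 − 6 = 30.00.

30.00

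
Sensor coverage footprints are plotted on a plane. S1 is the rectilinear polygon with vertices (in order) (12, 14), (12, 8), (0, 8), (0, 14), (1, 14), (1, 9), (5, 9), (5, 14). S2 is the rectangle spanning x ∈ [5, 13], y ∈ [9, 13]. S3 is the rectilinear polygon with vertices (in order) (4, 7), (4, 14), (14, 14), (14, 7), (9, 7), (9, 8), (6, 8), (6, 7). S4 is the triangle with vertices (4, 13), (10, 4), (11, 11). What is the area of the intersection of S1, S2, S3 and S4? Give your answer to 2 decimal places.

14.77

The intersection is the polygon with vertices (5,12.714), (11,11), (10.714,9), (6.667,9), (5,11.5).
By the shoelace formula its area is 14.77.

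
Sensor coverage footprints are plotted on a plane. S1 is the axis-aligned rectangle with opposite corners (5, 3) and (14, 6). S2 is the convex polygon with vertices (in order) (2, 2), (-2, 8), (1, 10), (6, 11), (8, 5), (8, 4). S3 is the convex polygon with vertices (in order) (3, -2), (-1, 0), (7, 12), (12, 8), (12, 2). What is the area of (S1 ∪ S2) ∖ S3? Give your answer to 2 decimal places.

34.49

|S1 ∪ S2| = 77.1667.
|(S1 ∪ S2) ∩ S3| = 42.6806.
|(S1 ∪ S2) ∖ S3| = 77.1667 − 42.6806 = 34.49.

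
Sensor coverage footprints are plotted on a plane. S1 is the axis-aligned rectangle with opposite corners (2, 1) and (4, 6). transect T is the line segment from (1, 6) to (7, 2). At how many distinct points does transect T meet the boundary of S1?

The segment meets the boundary at (4,4), (2,5.333).

2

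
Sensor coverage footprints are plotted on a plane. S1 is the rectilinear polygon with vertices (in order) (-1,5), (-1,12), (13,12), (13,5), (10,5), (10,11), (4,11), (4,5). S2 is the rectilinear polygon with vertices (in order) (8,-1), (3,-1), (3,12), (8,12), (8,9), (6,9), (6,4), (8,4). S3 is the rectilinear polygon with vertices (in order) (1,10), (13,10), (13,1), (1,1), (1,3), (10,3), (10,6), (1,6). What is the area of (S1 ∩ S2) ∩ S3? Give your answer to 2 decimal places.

The region (S1 ∩ S2) ∩ S3 is the polygon with vertices (4,6), (3,6), (3,10), (4,10).
By the shoelace formula its area is 4.00.

4.00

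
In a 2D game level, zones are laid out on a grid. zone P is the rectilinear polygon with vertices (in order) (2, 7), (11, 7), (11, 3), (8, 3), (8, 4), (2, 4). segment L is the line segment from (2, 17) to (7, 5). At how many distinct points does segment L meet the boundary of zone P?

The segment meets the boundary at (6.167,7).

1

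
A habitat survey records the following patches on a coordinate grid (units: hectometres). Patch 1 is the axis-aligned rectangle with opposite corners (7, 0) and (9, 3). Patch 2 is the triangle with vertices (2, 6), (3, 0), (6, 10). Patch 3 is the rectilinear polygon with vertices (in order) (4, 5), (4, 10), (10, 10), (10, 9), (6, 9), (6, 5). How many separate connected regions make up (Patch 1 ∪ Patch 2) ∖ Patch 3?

2

(Patch 1 ∪ Patch 2) ∖ Patch 3 splits into 2 disjoint pieces (area 6, area 9.75).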